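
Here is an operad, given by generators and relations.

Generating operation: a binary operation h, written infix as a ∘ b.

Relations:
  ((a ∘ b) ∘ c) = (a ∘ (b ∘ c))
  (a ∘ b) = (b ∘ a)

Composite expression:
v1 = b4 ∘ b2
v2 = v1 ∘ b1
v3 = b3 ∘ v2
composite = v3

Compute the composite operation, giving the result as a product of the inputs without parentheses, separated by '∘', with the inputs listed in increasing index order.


b1 ∘ b2 ∘ b3 ∘ b4

Shape and order are irrelevant to h; the b-input set decides.
(b4 ∘ b2) collapses to b4 ∘ b2
((b4 ∘ b2) ∘ b1) collapses to b4 ∘ b2 ∘ b1
(b3 ∘ ((b4 ∘ b2) ∘ b1)) collapses to b3 ∘ b4 ∘ b2 ∘ b1
rearranged into index order: b1 ∘ b2 ∘ b3 ∘ b4


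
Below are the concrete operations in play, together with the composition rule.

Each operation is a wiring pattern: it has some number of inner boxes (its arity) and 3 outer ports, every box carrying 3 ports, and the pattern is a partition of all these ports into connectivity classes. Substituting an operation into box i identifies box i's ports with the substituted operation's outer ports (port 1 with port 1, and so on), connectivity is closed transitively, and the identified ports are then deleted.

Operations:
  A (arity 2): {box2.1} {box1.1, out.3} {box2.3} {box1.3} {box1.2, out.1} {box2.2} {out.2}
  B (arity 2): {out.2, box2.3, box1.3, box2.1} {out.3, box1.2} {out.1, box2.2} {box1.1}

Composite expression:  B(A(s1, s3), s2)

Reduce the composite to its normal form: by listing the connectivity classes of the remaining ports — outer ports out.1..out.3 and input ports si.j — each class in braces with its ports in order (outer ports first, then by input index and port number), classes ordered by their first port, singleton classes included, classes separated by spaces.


{out.1, s2.2} {out.2, s1.1, s2.1, s2.3} {out.3} {s1.2} {s1.3} {s3.1} {s3.2} {s3.3}

Two ports join when wires chain via B-identified ports.
composing A on (s1, s3), with out.j its own outer ports: {out.1, s1.2} {out.2} {out.3, s1.1} {s1.3} {s3.1} {s3.2} {s3.3}
composing B on (s1, s3, s2), with out.j its own outer ports: {out.1, s2.2} {out.2, s1.1, s2.1, s2.3} {out.3} {s1.2} {s1.3} {s3.1} {s3.2} {s3.3}


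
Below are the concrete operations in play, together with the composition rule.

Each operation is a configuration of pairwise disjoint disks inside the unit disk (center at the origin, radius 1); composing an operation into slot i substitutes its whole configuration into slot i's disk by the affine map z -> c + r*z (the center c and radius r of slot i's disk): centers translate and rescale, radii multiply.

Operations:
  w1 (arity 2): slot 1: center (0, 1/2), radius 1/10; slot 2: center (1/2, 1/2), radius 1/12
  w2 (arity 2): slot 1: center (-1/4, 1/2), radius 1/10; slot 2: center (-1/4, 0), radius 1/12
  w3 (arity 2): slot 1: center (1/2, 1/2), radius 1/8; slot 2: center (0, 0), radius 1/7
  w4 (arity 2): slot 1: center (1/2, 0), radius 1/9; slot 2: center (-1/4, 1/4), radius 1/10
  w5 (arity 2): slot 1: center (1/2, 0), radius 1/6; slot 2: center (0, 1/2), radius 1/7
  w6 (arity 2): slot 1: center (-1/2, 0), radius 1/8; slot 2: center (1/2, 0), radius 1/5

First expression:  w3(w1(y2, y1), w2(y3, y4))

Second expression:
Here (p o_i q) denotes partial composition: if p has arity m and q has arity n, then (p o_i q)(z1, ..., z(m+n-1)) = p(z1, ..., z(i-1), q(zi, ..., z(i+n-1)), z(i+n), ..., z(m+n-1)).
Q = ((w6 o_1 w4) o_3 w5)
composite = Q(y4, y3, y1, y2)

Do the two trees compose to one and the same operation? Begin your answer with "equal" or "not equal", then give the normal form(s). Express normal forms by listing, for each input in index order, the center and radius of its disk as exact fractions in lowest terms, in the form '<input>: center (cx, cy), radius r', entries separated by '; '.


not equal: they reduce to y1: center (9/16, 9/16), radius 1/96; y2: center (1/2, 9/16), radius 1/80; y3: center (-1/28, 1/14), radius 1/70; y4: center (-1/28, 0), radius 1/84 and y1: center (3/5, 0), radius 1/30; y2: center (1/2, 1/10), radius 1/35; y3: center (-17/32, 1/32), radius 1/80; y4: center (-7/16, 0), radius 1/72

Reducing the first expression gives y1: center (9/16, 9/16), radius 1/96; y2: center (1/2, 9/16), radius 1/80; y3: center (-1/28, 1/14), radius 1/70; y4: center (-1/28, 0), radius 1/84
Reducing the second expression gives y1: center (3/5, 0), radius 1/30; y2: center (1/2, 1/10), radius 1/35; y3: center (-17/32, 1/32), radius 1/80; y4: center (-7/16, 0), radius 1/72
The forms do not match — not equal.


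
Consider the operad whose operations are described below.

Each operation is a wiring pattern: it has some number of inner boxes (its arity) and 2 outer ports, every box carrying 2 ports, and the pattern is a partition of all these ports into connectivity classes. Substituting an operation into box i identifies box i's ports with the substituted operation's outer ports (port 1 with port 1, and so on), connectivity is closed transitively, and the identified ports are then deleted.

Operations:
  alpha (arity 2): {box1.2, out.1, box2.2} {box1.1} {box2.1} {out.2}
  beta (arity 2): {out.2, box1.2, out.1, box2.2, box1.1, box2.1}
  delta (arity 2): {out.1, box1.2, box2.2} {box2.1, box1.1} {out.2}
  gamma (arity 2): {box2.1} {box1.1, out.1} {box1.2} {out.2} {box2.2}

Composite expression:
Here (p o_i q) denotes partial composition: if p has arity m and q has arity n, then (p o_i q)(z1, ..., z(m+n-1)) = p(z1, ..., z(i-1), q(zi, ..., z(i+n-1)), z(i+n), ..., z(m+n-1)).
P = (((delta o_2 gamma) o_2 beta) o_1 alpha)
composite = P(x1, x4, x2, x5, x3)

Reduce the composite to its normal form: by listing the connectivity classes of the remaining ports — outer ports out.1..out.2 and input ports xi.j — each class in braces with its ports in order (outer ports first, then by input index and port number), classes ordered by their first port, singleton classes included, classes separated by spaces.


{out.1} {out.2} {x1.1} {x1.2, x2.1, x2.2, x4.2, x5.1, x5.2} {x3.1} {x3.2} {x4.1}

Treat the ports identified at delta as solder joints: merge, then drop.
through alpha, on inputs (x1, x4): {out.1, x1.2, x4.2} {out.2} {x1.1} {x4.1} (out.j = stage outer ports)
through beta, on inputs (x2, x5): {out.1, out.2, x2.1, x2.2, x5.1, x5.2} (out.j = stage outer ports)
through gamma, on inputs (x2, x5, x3): {out.1, x2.1, x2.2, x5.1, x5.2} {out.2} {x3.1} {x3.2} (out.j = stage outer ports)
through delta, on inputs (x1, x4, x2, x5, x3): {out.1} {out.2} {x1.1} {x1.2, x2.1, x2.2, x4.2, x5.1, x5.2} {x3.1} {x3.2} {x4.1} (out.j = stage outer ports)


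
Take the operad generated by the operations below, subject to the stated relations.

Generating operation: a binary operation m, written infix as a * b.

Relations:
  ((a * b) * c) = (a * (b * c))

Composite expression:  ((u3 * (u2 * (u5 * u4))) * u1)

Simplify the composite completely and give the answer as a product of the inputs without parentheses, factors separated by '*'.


All parenthesizations of m agree; list the u-inputs left to right.
(u5 * u4) collapses to u5 * u4
(u2 * (u5 * u4)) collapses to u2 * u5 * u4
(u3 * (u2 * (u5 * u4))) collapses to u3 * u2 * u5 * u4
((u3 * (u2 * (u5 * u4))) * u1) collapses to u3 * u2 * u5 * u4 * u1

u3 * u2 * u5 * u4 * u1


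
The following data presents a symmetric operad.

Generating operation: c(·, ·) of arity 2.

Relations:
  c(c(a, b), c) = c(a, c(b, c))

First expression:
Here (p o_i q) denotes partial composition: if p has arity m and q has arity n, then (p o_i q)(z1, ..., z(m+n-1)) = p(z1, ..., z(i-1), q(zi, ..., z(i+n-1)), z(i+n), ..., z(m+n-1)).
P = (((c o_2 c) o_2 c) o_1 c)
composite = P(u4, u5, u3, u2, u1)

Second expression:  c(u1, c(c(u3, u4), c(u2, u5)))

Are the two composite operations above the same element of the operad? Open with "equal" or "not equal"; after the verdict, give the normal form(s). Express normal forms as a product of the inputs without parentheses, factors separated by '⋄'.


Reducing the first expression gives u4 ⋄ u5 ⋄ u3 ⋄ u2 ⋄ u1
Reducing the second expression gives u1 ⋄ u3 ⋄ u4 ⋄ u2 ⋄ u5
They disagree, so not equal.

not equal; the first gives u4 ⋄ u5 ⋄ u3 ⋄ u2 ⋄ u1 and the second u1 ⋄ u3 ⋄ u4 ⋄ u2 ⋄ u5


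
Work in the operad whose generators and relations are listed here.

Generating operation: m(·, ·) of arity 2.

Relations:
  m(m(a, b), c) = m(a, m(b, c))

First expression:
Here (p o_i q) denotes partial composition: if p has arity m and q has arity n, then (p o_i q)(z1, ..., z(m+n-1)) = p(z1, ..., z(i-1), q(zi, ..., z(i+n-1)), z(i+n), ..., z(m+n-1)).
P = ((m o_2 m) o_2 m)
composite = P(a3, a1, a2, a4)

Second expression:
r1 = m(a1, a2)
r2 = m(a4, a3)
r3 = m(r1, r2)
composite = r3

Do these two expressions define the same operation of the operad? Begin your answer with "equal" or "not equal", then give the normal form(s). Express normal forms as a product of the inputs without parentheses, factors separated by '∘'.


not equal; first: a3 ∘ a1 ∘ a2 ∘ a4; second: a1 ∘ a2 ∘ a4 ∘ a3


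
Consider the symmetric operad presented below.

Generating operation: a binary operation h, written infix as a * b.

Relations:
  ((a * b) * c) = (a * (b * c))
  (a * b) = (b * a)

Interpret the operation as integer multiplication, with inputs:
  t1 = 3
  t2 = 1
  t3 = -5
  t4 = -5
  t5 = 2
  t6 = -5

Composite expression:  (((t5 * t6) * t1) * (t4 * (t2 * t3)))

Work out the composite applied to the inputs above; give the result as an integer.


-750

(t5 * t6) = -10
((t5 * t6) * t1) = -30
(t2 * t3) = -5
(t4 * (t2 * t3)) = 25
(((t5 * t6) * t1) * (t4 * (t2 * t3))) = -750


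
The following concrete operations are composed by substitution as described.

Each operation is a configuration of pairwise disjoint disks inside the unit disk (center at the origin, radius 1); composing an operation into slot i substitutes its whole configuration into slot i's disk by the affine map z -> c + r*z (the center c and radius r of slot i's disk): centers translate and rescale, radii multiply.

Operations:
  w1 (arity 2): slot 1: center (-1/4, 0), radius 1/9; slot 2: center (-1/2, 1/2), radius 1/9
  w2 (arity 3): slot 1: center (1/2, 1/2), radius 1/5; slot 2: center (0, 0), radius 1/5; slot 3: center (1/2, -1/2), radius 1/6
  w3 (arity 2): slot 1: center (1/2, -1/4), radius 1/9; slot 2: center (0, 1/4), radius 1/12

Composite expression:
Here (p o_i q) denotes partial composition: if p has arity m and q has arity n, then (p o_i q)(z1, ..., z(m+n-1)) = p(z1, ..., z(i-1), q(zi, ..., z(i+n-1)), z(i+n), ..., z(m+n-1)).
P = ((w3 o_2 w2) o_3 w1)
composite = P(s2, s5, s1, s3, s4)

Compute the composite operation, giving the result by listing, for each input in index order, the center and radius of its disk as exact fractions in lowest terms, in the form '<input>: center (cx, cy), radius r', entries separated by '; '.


s1: center (-1/240, 1/4), radius 1/540; s2: center (1/2, -1/4), radius 1/9; s3: center (-1/120, 31/120), radius 1/540; s4: center (1/24, 5/24), radius 1/72; s5: center (1/24, 7/24), radius 1/60

Affine substitution under w3: radii multiply and s-centers shift.
input s2: composing its 1 substitution step yields center (1/2, -1/4), radius 1/9
input s5: composing its 2 substitution steps yields center (1/24, 7/24), radius 1/60
input s1: composing its 3 substitution steps yields center (-1/240, 1/4), radius 1/540
input s3: composing its 3 substitution steps yields center (-1/120, 31/120), radius 1/540
input s4: composing its 2 substitution steps yields center (1/24, 5/24), radius 1/72


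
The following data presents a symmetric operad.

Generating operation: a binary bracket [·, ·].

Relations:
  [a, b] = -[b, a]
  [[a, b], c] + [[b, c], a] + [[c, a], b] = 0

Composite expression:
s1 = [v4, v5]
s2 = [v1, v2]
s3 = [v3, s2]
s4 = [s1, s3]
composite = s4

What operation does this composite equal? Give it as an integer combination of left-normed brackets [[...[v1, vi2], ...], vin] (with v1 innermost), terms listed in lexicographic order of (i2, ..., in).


[[[[v1, v2], v3], v4], v5] - [[[[v1, v2], v3], v5], v4]

Expand each bracket as ab - ba; the v1-initial words give the coefficients.
Composite bracket: [[v4, v5], [v3, [v1, v2]]]
Full expansion: 16 signed words from ab - ba (2^4 = 16).
The v1-initial words carry the normal form:
  v1v2v3v4v5 (sign +1) contributes +[[[[v1, v2], v3], v4], v5]
  v1v2v3v5v4 (sign -1) contributes -[[[[v1, v2], v3], v5], v4]


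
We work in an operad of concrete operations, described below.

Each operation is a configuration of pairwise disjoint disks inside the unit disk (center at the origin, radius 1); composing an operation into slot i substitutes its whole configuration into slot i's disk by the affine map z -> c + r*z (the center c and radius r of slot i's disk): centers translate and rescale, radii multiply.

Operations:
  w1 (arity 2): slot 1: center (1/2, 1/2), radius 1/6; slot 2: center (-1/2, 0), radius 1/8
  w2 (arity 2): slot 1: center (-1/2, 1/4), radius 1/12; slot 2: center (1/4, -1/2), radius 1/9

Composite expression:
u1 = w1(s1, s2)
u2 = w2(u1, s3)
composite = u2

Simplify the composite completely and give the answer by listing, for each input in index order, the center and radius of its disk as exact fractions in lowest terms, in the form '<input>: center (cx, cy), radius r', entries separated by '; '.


s1: center (-11/24, 7/24), radius 1/72; s2: center (-13/24, 1/4), radius 1/96; s3: center (1/4, -1/2), radius 1/9

Follow each s-input down from w2: c' goes to c + r*c', radius to r*r'.
tracing s1 down its 2-map path: center (-11/24, 7/24), radius 1/72
tracing s2 down its 2-map path: center (-13/24, 1/4), radius 1/96
tracing s3 down its 1-map path: center (1/4, -1/2), radius 1/9


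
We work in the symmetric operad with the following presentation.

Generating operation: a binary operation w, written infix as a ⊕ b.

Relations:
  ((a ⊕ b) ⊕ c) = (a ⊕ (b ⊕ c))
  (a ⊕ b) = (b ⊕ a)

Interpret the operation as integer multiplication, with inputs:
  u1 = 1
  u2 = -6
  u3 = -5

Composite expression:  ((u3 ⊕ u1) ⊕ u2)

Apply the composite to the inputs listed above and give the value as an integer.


(u3 ⊕ u1) = -5
((u3 ⊕ u1) ⊕ u2) = 30

30


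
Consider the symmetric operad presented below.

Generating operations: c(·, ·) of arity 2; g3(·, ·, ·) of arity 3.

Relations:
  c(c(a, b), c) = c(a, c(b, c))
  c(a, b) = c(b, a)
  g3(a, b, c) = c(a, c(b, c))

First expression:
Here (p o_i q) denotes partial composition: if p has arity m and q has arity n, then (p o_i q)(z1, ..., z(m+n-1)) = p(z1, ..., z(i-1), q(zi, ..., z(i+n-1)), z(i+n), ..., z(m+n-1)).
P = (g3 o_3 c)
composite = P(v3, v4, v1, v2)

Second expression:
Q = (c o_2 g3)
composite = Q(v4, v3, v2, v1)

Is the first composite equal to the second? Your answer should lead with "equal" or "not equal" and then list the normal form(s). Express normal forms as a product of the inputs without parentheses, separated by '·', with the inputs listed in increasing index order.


equal: each reduces to v1 · v2 · v3 · v4

Reducing the first expression gives v1 · v2 · v3 · v4
Reducing the second expression gives v1 · v2 · v3 · v4
Same normal form: equal.


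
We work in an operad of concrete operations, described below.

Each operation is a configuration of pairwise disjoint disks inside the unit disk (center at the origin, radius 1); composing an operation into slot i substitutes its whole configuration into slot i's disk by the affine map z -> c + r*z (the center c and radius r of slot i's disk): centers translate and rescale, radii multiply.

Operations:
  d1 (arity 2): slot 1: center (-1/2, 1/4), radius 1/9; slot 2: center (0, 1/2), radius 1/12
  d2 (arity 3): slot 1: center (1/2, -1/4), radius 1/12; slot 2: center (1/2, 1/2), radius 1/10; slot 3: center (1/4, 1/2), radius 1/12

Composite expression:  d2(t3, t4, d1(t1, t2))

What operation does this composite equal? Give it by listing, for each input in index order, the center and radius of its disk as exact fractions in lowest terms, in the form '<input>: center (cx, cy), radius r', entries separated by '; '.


t1: center (5/24, 25/48), radius 1/108; t2: center (1/4, 13/24), radius 1/144; t3: center (1/2, -1/4), radius 1/12; t4: center (1/2, 1/2), radius 1/10


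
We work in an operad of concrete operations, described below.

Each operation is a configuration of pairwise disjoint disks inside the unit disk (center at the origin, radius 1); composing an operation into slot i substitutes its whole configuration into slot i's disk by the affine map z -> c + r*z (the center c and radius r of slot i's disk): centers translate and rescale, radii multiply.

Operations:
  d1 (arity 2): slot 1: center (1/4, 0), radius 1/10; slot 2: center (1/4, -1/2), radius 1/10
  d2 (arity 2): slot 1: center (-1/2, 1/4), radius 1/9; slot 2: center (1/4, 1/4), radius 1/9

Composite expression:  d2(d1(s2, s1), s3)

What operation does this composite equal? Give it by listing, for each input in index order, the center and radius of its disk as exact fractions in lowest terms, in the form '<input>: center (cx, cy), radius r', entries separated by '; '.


s1: center (-17/36, 7/36), radius 1/90; s2: center (-17/36, 1/4), radius 1/90; s3: center (1/4, 1/4), radius 1/9


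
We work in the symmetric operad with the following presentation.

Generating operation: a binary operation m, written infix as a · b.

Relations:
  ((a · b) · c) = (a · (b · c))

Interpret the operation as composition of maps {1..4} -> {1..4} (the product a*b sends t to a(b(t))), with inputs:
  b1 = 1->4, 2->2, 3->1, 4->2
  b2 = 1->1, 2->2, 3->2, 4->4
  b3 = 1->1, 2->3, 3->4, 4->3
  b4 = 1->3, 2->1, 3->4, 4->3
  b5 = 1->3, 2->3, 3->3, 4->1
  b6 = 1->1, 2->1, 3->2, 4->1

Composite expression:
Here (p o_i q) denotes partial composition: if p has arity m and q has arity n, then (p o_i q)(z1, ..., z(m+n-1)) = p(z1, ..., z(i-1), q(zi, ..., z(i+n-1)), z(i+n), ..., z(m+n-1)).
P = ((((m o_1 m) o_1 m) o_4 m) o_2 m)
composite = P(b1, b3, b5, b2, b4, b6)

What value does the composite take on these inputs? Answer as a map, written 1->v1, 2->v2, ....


(b3 · b5) = 1->4, 2->4, 3->4, 4->1
(b1 · (b3 · b5)) = 1->2, 2->2, 3->2, 4->4
((b1 · (b3 · b5)) · b2) = 1->2, 2->2, 3->2, 4->4
(b4 · b6) = 1->3, 2->3, 3->1, 4->3
(((b1 · (b3 · b5)) · b2) · (b4 · b6)) = 1->2, 2->2, 3->2, 4->2

1->2, 2->2, 3->2, 4->2


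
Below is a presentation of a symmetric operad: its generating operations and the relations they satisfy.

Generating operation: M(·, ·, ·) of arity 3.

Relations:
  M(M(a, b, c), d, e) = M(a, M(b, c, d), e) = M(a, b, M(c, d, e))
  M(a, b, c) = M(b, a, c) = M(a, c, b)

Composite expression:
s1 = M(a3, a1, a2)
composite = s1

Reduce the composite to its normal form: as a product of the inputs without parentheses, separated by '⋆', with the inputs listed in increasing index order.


Both nesting and order wash out for M; what remains is which a's occur.
M(a3, a1, a2) linearizes to a3 ⋆ a1 ⋆ a2
reordering the factors by index: a1 ⋆ a2 ⋆ a3

a1 ⋆ a2 ⋆ a3


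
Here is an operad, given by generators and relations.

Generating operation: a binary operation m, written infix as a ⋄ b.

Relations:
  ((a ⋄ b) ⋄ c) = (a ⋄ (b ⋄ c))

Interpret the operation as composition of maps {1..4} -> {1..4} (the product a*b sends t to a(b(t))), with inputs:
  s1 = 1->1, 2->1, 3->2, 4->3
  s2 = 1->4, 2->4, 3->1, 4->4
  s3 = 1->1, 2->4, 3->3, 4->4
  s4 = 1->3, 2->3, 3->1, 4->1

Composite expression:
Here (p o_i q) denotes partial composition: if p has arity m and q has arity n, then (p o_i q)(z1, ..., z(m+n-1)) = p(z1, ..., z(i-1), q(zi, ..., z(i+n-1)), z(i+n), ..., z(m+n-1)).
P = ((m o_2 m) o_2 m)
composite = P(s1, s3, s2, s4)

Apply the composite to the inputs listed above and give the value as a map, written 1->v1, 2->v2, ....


1->1, 2->1, 3->3, 4->3

(s3 ⋄ s2) = 1->4, 2->4, 3->1, 4->4
((s3 ⋄ s2) ⋄ s4) = 1->1, 2->1, 3->4, 4->4
(s1 ⋄ ((s3 ⋄ s2) ⋄ s4)) = 1->1, 2->1, 3->3, 4->3


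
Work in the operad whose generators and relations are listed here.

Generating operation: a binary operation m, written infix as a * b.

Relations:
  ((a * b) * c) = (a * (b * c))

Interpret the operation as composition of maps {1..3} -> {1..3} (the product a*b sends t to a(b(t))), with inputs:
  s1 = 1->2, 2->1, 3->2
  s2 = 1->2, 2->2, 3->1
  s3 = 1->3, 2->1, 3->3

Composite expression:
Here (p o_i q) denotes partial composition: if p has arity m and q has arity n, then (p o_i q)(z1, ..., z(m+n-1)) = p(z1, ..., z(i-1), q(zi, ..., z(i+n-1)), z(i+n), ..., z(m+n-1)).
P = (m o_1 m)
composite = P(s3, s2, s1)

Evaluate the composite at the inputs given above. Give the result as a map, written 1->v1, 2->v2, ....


1->1, 2->1, 3->1

(s3 * s2) = 1->1, 2->1, 3->3
((s3 * s2) * s1) = 1->1, 2->1, 3->1


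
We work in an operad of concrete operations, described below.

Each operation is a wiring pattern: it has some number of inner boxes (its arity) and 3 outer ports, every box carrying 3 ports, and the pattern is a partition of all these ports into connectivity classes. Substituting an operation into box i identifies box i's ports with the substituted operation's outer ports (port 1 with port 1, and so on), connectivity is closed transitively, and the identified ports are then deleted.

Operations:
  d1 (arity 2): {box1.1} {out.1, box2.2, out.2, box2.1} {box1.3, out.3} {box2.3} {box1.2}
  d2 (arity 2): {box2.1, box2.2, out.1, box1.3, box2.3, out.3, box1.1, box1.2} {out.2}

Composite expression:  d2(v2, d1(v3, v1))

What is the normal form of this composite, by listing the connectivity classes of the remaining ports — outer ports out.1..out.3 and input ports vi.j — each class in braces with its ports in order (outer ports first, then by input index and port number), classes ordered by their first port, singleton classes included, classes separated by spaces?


{out.1, out.3, v1.1, v1.2, v2.1, v2.2, v2.3, v3.3} {out.2} {v1.3} {v3.1} {v3.2}

Reachability decides: close wires over d2-identified ports.
after d1, the pattern on (v3, v1) reads {out.1, out.2, v1.1, v1.2} {out.3, v3.3} {v1.3} {v3.1} {v3.2} (out.j = its outer ports)
after d2, the pattern on (v2, v3, v1) reads {out.1, out.3, v1.1, v1.2, v2.1, v2.2, v2.3, v3.3} {out.2} {v1.3} {v3.1} {v3.2} (out.j = its outer ports)


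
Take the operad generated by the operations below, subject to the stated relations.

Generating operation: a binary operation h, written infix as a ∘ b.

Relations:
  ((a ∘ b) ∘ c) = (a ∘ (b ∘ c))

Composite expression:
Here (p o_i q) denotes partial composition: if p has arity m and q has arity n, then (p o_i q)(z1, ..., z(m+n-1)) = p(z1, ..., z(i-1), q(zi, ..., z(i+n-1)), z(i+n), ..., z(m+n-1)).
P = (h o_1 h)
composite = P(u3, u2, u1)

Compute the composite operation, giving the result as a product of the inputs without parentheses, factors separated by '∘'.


All parenthesizations of h agree; list the u-inputs left to right.
(u3 ∘ u2) unparenthesizes to u3 ∘ u2
((u3 ∘ u2) ∘ u1) unparenthesizes to u3 ∘ u2 ∘ u1

u3 ∘ u2 ∘ u1


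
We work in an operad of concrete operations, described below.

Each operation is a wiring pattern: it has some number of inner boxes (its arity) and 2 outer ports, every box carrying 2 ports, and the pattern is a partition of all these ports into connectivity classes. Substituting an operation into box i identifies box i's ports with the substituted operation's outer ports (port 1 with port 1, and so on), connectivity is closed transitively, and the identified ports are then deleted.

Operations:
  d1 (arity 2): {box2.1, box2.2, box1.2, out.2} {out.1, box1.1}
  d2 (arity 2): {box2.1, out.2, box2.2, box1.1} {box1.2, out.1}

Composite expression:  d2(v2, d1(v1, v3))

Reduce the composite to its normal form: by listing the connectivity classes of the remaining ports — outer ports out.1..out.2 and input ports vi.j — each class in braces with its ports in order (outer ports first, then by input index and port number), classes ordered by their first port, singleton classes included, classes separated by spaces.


Connectivity passes through glued d2-boundaries; trace each wire chain.
d1 over (v1, v3) gives {out.1, v1.1} {out.2, v1.2, v3.1, v3.2}, out.j being that stage's outer ports
d2 over (v2, v1, v3) gives {out.1, v2.2} {out.2, v1.1, v1.2, v2.1, v3.1, v3.2}, out.j being that stage's outer ports

{out.1, v2.2} {out.2, v1.1, v1.2, v2.1, v3.1, v3.2}


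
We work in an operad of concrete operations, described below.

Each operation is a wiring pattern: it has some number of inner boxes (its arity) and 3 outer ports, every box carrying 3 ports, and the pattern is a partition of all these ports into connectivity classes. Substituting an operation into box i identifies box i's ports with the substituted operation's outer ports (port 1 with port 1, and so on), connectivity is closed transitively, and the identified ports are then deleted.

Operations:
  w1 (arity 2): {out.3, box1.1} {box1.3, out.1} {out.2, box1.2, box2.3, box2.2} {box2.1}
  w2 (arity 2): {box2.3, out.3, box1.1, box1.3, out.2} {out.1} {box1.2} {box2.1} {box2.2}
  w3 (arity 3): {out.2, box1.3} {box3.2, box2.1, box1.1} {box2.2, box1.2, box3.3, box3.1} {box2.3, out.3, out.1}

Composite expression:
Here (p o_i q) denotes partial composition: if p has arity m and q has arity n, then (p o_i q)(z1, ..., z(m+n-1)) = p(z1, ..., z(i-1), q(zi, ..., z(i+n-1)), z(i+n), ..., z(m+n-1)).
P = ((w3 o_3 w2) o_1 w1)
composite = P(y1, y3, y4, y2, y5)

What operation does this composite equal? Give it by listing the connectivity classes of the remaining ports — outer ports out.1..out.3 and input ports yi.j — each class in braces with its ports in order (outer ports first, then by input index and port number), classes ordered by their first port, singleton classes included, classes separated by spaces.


Connectivity passes through glued w3-boundaries; trace each wire chain.
stage w1: inputs (y1, y3), connectivity {out.1, y1.3} {out.2, y1.2, y3.2, y3.3} {out.3, y1.1} {y3.1}, out.j its boundary
stage w2: inputs (y2, y5), connectivity {out.1} {out.2, out.3, y2.1, y2.3, y5.3} {y2.2} {y5.1} {y5.2}, out.j its boundary
stage w3: inputs (y1, y3, y4, y2, y5), connectivity {out.1, out.3, y4.3} {out.2, y1.1} {y1.2, y1.3, y2.1, y2.3, y3.2, y3.3, y4.1, y4.2, y5.3} {y2.2} {y3.1} {y5.1} {y5.2}, out.j its boundary

{out.1, out.3, y4.3} {out.2, y1.1} {y1.2, y1.3, y2.1, y2.3, y3.2, y3.3, y4.1, y4.2, y5.3} {y2.2} {y3.1} {y5.1} {y5.2}


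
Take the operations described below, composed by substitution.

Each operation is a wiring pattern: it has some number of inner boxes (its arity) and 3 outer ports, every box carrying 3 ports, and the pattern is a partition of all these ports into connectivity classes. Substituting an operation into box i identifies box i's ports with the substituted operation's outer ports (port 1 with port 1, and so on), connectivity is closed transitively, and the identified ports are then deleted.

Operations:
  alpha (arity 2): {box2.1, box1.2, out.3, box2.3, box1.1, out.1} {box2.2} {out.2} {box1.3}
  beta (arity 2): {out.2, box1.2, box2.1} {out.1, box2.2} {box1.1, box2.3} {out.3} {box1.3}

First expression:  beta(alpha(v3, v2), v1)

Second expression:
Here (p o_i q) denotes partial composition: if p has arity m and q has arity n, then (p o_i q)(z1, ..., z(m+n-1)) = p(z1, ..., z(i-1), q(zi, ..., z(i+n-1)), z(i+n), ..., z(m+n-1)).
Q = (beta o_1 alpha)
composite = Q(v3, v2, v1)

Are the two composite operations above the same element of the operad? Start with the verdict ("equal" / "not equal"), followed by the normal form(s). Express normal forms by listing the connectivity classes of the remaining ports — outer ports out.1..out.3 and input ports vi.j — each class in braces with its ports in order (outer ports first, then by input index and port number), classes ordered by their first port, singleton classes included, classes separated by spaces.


equal; both compose to {out.1, v1.2} {out.2, v1.1} {out.3} {v1.3, v2.1, v2.3, v3.1, v3.2} {v2.2} {v3.3}

The first expression reduces to {out.1, v1.2} {out.2, v1.1} {out.3} {v1.3, v2.1, v2.3, v3.1, v3.2} {v2.2} {v3.3}
The second expression reduces to {out.1, v1.2} {out.2, v1.1} {out.3} {v1.3, v2.1, v2.3, v3.1, v3.2} {v2.2} {v3.3}
Same normal form: equal.


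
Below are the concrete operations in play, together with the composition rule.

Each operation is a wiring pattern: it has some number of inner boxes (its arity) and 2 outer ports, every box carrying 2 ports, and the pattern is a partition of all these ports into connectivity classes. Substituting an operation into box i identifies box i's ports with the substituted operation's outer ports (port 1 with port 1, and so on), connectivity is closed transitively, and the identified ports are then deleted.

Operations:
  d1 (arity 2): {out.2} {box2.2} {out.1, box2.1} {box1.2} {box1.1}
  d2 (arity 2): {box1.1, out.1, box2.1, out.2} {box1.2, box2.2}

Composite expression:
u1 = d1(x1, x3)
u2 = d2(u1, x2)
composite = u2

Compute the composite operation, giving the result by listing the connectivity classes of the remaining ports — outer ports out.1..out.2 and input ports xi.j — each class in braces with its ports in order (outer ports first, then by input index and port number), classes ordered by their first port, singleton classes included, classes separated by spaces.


After gluing at d2, chains via deleted ports link the x-ports.
the subtree at d1 composes to {out.1, x3.1} {out.2} {x1.1} {x1.2} {x3.2} on (x1, x3); out.j = own outer ports
the subtree at d2 composes to {out.1, out.2, x2.1, x3.1} {x1.1} {x1.2} {x2.2} {x3.2} on (x1, x3, x2); out.j = own outer ports

{out.1, out.2, x2.1, x3.1} {x1.1} {x1.2} {x2.2} {x3.2}


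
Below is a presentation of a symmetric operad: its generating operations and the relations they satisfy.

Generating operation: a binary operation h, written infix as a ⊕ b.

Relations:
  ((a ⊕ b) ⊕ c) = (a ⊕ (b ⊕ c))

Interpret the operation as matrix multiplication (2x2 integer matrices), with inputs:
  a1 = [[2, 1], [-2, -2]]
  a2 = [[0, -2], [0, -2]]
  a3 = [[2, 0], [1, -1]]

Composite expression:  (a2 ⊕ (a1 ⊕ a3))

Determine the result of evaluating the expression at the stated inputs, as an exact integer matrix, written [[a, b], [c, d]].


[[12, -4], [12, -4]]


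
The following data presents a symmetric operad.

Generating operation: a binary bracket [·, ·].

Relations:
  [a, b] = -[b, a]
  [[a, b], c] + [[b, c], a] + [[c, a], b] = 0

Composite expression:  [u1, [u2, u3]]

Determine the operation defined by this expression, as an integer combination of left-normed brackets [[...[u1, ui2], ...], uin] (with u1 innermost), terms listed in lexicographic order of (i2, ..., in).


In the tensor algebra, words opening u1 carry the u1-anchored form.
Composite bracket: [u1, [u2, u3]]
Each bracket splits as ab - ba, giving 4 signed words (2^2 = 4).
Coefficients come from the u1-initial words:
  u1u2u3 (sign +1) contributes +[[u1, u2], u3]
  u1u3u2 (sign -1) contributes -[[u1, u3], u2]

[[u1, u2], u3] - [[u1, u3], u2]


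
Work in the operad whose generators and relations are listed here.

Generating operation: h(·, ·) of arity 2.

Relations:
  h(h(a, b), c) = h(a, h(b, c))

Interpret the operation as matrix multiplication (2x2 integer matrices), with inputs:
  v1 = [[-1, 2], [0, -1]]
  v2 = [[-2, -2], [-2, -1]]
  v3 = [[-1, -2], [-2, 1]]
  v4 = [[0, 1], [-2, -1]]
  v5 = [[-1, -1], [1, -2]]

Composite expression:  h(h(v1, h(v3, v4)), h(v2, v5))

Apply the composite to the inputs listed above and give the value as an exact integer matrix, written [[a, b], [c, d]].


h(v3, v4) = [[4, 1], [-2, -3]]
h(v1, h(v3, v4)) = [[-8, -7], [2, 3]]
h(v2, v5) = [[0, 6], [1, 4]]
h(h(v1, h(v3, v4)), h(v2, v5)) = [[-7, -76], [3, 24]]

[[-7, -76], [3, 24]]


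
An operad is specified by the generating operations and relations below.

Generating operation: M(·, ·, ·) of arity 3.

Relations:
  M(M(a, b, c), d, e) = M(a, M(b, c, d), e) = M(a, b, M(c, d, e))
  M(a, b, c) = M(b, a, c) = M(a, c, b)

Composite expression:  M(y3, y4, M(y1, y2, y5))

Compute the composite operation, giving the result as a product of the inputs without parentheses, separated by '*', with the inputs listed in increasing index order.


y1 * y2 * y3 * y4 * y5

Reordering under M is free, so list the y-inputs canonically.
M(y1, y2, y5) linearizes to y1 * y2 * y5
M(y3, y4, M(y1, y2, y5)) linearizes to y3 * y4 * y1 * y2 * y5
rearranged into index order: y1 * y2 * y3 * y4 * y5


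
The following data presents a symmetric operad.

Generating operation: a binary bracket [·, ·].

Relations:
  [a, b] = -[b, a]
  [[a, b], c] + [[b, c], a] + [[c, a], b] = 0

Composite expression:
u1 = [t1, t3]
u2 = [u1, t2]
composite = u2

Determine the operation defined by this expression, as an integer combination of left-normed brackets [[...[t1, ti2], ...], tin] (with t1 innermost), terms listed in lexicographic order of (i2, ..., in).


Antisymmetry and Jacobi reduce to t1-anchored left-normed brackets.
Composite bracket: [[t1, t3], t2]
The bracket unfolds into 4 signed words via [a, b] = ab - ba (2^2 = 4).
Keep just the words that open with t1:
  t1t3t2 appears with sign +1, giving the term +[[t1, t3], t2]

[[t1, t3], t2]


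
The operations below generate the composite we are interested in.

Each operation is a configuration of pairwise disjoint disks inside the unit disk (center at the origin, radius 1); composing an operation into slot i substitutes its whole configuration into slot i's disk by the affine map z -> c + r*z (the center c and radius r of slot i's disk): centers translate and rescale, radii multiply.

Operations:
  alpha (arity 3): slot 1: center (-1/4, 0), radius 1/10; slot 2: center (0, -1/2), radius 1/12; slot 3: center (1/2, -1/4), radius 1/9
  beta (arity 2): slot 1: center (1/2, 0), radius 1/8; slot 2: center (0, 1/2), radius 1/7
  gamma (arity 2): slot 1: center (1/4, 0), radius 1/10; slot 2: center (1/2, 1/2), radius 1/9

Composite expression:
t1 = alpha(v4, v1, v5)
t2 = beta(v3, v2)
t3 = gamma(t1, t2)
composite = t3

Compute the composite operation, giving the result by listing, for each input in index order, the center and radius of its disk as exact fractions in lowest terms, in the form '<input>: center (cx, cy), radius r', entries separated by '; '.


v1: center (1/4, -1/20), radius 1/120; v2: center (1/2, 5/9), radius 1/63; v3: center (5/9, 1/2), radius 1/72; v4: center (9/40, 0), radius 1/100; v5: center (3/10, -1/40), radius 1/90

Only the slot chain above each v matters under gamma; compose those maps.
v4 passes through 2 substitutions, ending at center (9/40, 0), radius 1/100
v1 passes through 2 substitutions, ending at center (1/4, -1/20), radius 1/120
v5 passes through 2 substitutions, ending at center (3/10, -1/40), radius 1/90
v3 passes through 2 substitutions, ending at center (5/9, 1/2), radius 1/72
v2 passes through 2 substitutions, ending at center (1/2, 5/9), radius 1/63


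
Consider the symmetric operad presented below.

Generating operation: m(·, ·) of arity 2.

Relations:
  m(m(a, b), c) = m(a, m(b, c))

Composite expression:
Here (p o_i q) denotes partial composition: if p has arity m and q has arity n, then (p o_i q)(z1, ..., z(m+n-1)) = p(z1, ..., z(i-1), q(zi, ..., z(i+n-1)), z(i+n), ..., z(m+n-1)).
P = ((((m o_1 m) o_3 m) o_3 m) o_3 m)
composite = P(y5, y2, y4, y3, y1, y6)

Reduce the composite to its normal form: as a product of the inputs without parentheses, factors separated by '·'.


y5 · y2 · y4 · y3 · y1 · y6


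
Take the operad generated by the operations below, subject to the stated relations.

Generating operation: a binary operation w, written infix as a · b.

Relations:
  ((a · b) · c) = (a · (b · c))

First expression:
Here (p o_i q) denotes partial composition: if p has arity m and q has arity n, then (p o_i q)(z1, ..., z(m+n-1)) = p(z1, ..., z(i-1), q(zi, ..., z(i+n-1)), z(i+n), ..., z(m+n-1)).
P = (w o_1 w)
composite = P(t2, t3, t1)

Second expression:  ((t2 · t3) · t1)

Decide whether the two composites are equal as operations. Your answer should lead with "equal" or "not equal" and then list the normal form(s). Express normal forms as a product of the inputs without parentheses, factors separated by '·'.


equal — both sides give t2 · t3 · t1

Normal form of the first expression: t2 · t3 · t1
Normal form of the second expression: t2 · t3 · t1
Same normal form: equal.


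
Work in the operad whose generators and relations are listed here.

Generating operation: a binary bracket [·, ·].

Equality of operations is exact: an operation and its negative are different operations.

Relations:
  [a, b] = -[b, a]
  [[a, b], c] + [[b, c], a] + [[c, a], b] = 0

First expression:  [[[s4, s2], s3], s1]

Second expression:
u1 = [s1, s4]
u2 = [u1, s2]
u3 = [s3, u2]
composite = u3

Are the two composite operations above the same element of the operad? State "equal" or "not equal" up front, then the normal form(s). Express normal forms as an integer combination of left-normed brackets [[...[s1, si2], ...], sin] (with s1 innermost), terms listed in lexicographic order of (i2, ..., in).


Reducing the first expression gives [[[s1, s2], s4], s3] - [[[s1, s3], s2], s4] + [[[s1, s3], s4], s2] - [[[s1, s4], s2], s3]
Reducing the second expression gives -[[[s1, s4], s2], s3]
No match — not equal.

not equal — first [[[s1, s2], s4], s3] - [[[s1, s3], s2], s4] + [[[s1, s3], s4], s2] - [[[s1, s4], s2], s3], second -[[[s1, s4], s2], s3]


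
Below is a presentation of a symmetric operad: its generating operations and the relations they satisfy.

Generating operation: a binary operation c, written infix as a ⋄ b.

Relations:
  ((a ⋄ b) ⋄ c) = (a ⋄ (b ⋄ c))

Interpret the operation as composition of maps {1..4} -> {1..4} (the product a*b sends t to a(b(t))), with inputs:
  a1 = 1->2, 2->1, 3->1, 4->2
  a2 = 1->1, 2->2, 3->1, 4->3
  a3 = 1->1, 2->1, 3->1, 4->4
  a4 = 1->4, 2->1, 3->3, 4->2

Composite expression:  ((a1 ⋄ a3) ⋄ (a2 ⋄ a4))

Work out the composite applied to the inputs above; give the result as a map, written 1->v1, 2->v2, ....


1->2, 2->2, 3->2, 4->2

(a1 ⋄ a3) = 1->2, 2->2, 3->2, 4->2
(a2 ⋄ a4) = 1->3, 2->1, 3->1, 4->2
((a1 ⋄ a3) ⋄ (a2 ⋄ a4)) = 1->2, 2->2, 3->2, 4->2


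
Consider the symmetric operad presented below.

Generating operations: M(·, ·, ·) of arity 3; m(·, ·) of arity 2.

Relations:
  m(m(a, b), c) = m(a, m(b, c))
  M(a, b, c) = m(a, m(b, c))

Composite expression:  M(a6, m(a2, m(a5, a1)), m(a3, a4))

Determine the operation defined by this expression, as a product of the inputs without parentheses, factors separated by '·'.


a6 · a2 · a5 · a1 · a3 · a4

Associativity of M dissolves the nesting; only the a-input order survives.
m(a5, a1) reduces to a5 · a1
m(a2, m(a5, a1)) reduces to a2 · a5 · a1
m(a3, a4) reduces to a3 · a4
M(a6, m(a2, m(a5, a1)), m(a3, a4)) reduces to a6 · a2 · a5 · a1 · a3 · a4


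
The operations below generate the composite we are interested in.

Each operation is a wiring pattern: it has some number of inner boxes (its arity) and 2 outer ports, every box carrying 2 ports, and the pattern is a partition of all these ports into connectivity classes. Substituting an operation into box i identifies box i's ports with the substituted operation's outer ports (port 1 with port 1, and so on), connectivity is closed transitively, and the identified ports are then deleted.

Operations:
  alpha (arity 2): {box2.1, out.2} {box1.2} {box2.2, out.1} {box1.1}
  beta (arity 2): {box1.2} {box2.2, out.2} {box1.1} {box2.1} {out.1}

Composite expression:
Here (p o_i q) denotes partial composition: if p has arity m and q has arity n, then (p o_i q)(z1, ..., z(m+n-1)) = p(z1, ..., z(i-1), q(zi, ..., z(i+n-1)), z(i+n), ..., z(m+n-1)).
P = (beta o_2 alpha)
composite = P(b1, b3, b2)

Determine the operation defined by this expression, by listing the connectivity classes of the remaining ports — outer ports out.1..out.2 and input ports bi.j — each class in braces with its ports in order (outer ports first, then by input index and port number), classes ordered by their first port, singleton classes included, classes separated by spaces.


Two ports join when wires chain via beta-identified ports.
stage alpha: inputs (b3, b2), connectivity {out.1, b2.2} {out.2, b2.1} {b3.1} {b3.2}, out.j its boundary
stage beta: inputs (b1, b3, b2), connectivity {out.1} {out.2, b2.1} {b1.1} {b1.2} {b2.2} {b3.1} {b3.2}, out.j its boundary

{out.1} {out.2, b2.1} {b1.1} {b1.2} {b2.2} {b3.1} {b3.2}
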